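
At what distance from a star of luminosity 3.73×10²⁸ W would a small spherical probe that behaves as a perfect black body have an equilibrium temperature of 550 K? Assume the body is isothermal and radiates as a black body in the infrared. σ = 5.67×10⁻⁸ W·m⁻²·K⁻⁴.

d ≈ 3.78×10¹¹ m

For an isothermal black-emitting sphere, (1−a)S·πr² = σ·4πr²·T⁴ ⇒ S = 4σT⁴/(1−a).
S = 4·5.67×10⁻⁸·(550)⁴/1.00 = 20750 W/m².
Flux falls as S = L/(4πd²), so d = √(L/(4πS)) = √(3.73×10²⁸/(4π·20750)).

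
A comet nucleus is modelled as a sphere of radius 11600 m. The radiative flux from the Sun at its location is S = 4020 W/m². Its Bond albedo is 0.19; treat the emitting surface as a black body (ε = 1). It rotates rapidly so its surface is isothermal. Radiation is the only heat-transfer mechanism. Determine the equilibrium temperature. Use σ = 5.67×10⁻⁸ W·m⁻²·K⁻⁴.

At equilibrium, absorbed power = emitted power.
Absorbing cross-section = πr² = 4.227×10⁸ m²; emitting surface = 4πr² = 1.691×10⁹ m² (ratio 4).
(1−a)S·A_cross = εσ·A_surf·T⁴  ⇒  T⁴ = (1−a)S/(4σ).
T⁴ = 0.810·4020/(4·5.67×10⁻⁸) = 1.436×10¹⁰ K⁴.
T = (1.436×10¹⁰)^(1/4).

T ≈ 346 K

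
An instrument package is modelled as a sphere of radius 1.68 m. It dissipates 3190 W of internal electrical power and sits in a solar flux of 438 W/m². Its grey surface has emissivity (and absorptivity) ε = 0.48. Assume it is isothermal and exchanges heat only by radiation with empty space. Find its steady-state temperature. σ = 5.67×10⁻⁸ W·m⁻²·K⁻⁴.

T ≈ 269 K

At steady state, absorbed solar power + internal power = radiated power.
Absorbed: α·S·A_cross = 0.48·438·8.867 = 1864 W (cross-section πr²).
Total input = 1864 + 3190 = 5054 W.
Radiated: εσ·A_surf·T⁴ with A_surf = 4πr² = 35.47 m².
T⁴ = 5054/(0.48·5.67×10⁻⁸·35.47) = 5.236×10⁹ K⁴.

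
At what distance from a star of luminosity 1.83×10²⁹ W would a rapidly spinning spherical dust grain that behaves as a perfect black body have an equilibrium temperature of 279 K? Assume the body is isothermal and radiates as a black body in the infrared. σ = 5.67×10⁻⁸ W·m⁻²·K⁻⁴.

For an isothermal black-emitting sphere, (1−a)S·πr² = σ·4πr²·T⁴ ⇒ S = 4σT⁴/(1−a).
S = 4·5.67×10⁻⁸·(279)⁴/1.00 = 1374 W/m².
Flux falls as S = L/(4πd²), so d = √(L/(4πS)) = √(1.83×10²⁹/(4π·1374)).

d ≈ 3.26×10¹² m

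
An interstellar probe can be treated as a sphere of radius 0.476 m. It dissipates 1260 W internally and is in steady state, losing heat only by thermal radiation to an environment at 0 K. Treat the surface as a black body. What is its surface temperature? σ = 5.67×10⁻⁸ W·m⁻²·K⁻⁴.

T ≈ 297 K

Steady state: internal power = radiated power, P = εσA T⁴.
Radiating area A = 4πr² = 2.847 m².
T⁴ = P/(εσA) = 1260/(1.0·5.67×10⁻⁸·2.847) = 7.805×10⁹ K⁴.
T = (7.805×10⁹)^(1/4).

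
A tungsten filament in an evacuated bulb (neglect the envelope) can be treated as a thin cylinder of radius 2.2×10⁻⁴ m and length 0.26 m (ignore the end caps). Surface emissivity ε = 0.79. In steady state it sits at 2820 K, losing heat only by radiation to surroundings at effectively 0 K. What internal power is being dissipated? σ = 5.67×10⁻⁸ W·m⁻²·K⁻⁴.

Steady state: P = εσA T⁴.
A = 2πrL = 3.594×10⁻⁴ m²; T⁴ = (2820)⁴ = 6.324×10¹³ K⁴.
P = 0.79 × 5.67×10⁻⁸ × 3.594×10⁻⁴ × 6.324×10¹³.

P ≈ 1020 W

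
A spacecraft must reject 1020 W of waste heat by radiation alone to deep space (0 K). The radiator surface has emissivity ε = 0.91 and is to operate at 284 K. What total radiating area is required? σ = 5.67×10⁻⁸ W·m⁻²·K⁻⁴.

A ≈ 3.04 m²

P = εσA T⁴ ⇒ A = P/(εσT⁴).
T⁴ = 6.505×10⁹ K⁴.
A = 1020/(0.91 × 5.67×10⁻⁸ × 6.505×10⁹).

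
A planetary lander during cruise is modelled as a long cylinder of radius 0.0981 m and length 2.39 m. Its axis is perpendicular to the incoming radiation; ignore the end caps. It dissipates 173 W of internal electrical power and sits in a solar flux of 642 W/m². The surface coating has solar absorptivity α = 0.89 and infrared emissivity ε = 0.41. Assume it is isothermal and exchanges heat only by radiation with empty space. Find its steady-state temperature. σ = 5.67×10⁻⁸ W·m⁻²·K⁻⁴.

T ≈ 337 K

At steady state, absorbed solar power + internal power = radiated power.
Absorbed: α·S·A_cross = 0.89·642·0.4689 = 267.9 W (cross-section 2rL).
Total input = 267.9 + 173 = 440.9 W.
Radiated: εσ·A_surf·T⁴ with A_surf = 2πrL = 1.473 m².
T⁴ = 440.9/(0.41·5.67×10⁻⁸·1.473) = 1.288×10¹⁰ K⁴.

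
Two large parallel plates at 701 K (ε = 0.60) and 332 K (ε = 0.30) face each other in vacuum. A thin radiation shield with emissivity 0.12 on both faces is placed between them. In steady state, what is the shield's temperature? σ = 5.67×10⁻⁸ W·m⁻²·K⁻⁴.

In steady state the net flux on the hot side equals that on the cold side.
σ(T₁⁴−T_s⁴)/D₁ = σ(T_s⁴−T₂⁴)/D₂, with D₁ = 1/ε₁+1/ε_s−1 = 9.000, D₂ = 1/ε_s+1/ε₂−1 = 10.67.
Solve for T_s⁴: T_s⁴ = (D₂·T₁⁴ + D₁·T₂⁴)/(D₁+D₂) = 1.365×10¹¹ K⁴.

T_s ≈ 608 K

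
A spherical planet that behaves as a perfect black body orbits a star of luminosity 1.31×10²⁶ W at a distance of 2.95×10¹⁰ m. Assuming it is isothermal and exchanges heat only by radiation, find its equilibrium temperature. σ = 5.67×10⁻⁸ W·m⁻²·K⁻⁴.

T ≈ 479 K

First find the stellar flux at distance d: S = L/(4πd²) = 1.31×10²⁶/(4π·(2.95×10¹⁰)²) = 11980 W/m².
For an isothermal sphere, absorbed (1−a)S·πr² = emitted σ·4πr²·T⁴, so T⁴ = (1−a)S/(4σ).
T⁴ = 1.00·11980/(4·5.67×10⁻⁸) = 5.282×10¹⁰ K⁴.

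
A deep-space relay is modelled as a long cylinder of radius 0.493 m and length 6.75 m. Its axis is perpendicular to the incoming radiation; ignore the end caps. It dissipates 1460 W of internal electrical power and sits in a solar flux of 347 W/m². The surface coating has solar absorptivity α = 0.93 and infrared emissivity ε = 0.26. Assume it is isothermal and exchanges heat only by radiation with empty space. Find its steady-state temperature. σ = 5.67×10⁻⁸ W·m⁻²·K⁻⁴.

At steady state, absorbed solar power + internal power = radiated power.
Absorbed: α·S·A_cross = 0.93·347·6.655 = 2148 W (cross-section 2rL).
Total input = 2148 + 1460 = 3608 W.
Radiated: εσ·A_surf·T⁴ with A_surf = 2πrL = 20.91 m².
T⁴ = 3608/(0.26·5.67×10⁻⁸·20.91) = 1.170×10¹⁰ K⁴.

T ≈ 329 K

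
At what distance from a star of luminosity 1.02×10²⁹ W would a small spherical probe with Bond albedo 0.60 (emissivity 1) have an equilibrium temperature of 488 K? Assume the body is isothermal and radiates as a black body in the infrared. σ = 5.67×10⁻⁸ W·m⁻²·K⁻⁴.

d ≈ 5.02×10¹¹ m

For an isothermal black-emitting sphere, (1−a)S·πr² = σ·4πr²·T⁴ ⇒ S = 4σT⁴/(1−a).
S = 4·5.67×10⁻⁸·(488)⁴/0.400 = 32160 W/m².
Flux falls as S = L/(4πd²), so d = √(L/(4πS)) = √(1.02×10²⁹/(4π·32160)).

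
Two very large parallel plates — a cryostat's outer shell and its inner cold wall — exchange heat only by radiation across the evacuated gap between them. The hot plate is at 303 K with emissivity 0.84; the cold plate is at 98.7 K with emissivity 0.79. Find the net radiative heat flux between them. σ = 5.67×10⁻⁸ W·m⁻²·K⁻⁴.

q ≈ 324 W/m²

For two infinite grey parallel plates, q = σ(T₁⁴ − T₂⁴)/(1/ε₁ + 1/ε₂ − 1).
T₁⁴ − T₂⁴ = 8.429×10⁹ − 9.490×10⁷ = 8.334×10⁹ K⁴.
1/ε₁ + 1/ε₂ − 1 = 1.190 + 1.266 − 1 = 1.456.
q = 5.67×10⁻⁸ × 8.334×10⁹ / 1.456.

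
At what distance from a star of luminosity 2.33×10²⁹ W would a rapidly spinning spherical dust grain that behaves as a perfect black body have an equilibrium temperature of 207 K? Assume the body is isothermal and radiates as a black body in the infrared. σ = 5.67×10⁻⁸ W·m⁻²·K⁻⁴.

d ≈ 6.67×10¹² m

For an isothermal black-emitting sphere, (1−a)S·πr² = σ·4πr²·T⁴ ⇒ S = 4σT⁴/(1−a).
S = 4·5.67×10⁻⁸·(207)⁴/1.00 = 416.4 W/m².
Flux falls as S = L/(4πd²), so d = √(L/(4πS)) = √(2.33×10²⁹/(4π·416.4)).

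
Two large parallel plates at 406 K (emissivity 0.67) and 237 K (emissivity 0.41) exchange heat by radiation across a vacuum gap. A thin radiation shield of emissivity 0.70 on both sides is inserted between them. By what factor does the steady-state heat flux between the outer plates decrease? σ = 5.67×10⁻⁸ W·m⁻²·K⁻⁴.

Without shield: q₀ = σΔ(T⁴)/(1/ε₁+1/ε₂−1) with denominator 2.932.
With shield the two gaps are in series; the resistances add: (1/ε₁+1/ε_s−1)+(1/ε_s+1/ε₂−1) = 1.921+2.868 = 4.789.
Heat-flux ratio q₀/q = 4.789/2.932.

factor ≈ 1.63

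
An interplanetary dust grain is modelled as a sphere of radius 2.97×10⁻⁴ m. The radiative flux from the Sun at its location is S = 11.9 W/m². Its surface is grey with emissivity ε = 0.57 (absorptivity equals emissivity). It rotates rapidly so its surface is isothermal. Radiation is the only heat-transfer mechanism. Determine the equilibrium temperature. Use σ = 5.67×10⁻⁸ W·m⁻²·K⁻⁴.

T ≈ 85.1 K

At equilibrium, absorbed power = emitted power.
Absorbing cross-section = πr² = 2.771×10⁻⁷ m²; emitting surface = 4πr² = 1.108×10⁻⁶ m² (ratio 4).
εS·A_cross = εσ·A_surf·T⁴  ⇒  T⁴ = S/(4σ)   (ε cancels).
T⁴ = 11.9/(4·5.67×10⁻⁸) = 5.247×10⁷ K⁴.
T = (5.247×10⁷)^(1/4).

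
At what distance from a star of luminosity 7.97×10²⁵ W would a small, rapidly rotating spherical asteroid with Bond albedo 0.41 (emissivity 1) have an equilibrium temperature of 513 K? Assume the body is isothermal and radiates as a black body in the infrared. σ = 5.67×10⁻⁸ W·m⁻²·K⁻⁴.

d ≈ 1.54×10¹⁰ m

For an isothermal black-emitting sphere, (1−a)S·πr² = σ·4πr²·T⁴ ⇒ S = 4σT⁴/(1−a).
S = 4·5.67×10⁻⁸·(513)⁴/0.590 = 26620 W/m².
Flux falls as S = L/(4πd²), so d = √(L/(4πS)) = √(7.97×10²⁵/(4π·26620)).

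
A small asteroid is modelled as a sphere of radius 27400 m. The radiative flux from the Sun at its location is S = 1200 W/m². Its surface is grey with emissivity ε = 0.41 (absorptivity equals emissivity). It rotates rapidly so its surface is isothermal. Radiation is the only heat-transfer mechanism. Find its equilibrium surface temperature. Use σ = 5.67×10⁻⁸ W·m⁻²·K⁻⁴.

T ≈ 270 K

At equilibrium, absorbed power = emitted power.
Absorbing cross-section = πr² = 2.359×10⁹ m²; emitting surface = 4πr² = 9.434×10⁹ m² (ratio 4).
εS·A_cross = εσ·A_surf·T⁴  ⇒  T⁴ = S/(4σ)   (ε cancels).
T⁴ = 1200/(4·5.67×10⁻⁸) = 5.291×10⁹ K⁴.
T = (5.291×10⁹)^(1/4).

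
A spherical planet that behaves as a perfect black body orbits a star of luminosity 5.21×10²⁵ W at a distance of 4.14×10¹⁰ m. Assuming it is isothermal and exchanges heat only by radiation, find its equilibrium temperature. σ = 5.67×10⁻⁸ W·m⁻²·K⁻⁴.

T ≈ 321 K

First find the stellar flux at distance d: S = L/(4πd²) = 5.21×10²⁵/(4π·(4.14×10¹⁰)²) = 2419 W/m².
For an isothermal sphere, absorbed (1−a)S·πr² = emitted σ·4πr²·T⁴, so T⁴ = (1−a)S/(4σ).
T⁴ = 1.00·2419/(4·5.67×10⁻⁸) = 1.067×10¹⁰ K⁴.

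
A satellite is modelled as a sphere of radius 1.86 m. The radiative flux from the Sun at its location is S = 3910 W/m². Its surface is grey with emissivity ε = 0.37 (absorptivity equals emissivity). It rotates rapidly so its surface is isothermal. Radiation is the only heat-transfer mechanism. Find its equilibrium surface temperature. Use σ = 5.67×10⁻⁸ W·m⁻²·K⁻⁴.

At equilibrium, absorbed power = emitted power.
Absorbing cross-section = πr² = 10.87 m²; emitting surface = 4πr² = 43.47 m² (ratio 4).
εS·A_cross = εσ·A_surf·T⁴  ⇒  T⁴ = S/(4σ)   (ε cancels).
T⁴ = 3910/(4·5.67×10⁻⁸) = 1.724×10¹⁰ K⁴.
T = (1.724×10¹⁰)^(1/4).

T ≈ 362 K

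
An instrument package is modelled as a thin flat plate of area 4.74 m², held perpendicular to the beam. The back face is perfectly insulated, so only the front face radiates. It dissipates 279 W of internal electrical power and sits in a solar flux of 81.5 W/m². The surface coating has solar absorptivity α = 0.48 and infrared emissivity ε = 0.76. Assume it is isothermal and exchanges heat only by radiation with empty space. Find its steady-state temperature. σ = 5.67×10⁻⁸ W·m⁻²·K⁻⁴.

T ≈ 218 K

At steady state, absorbed solar power + internal power = radiated power.
Absorbed: α·S·A_cross = 0.48·81.5·4.740 = 185.4 W (cross-section A).
Total input = 185.4 + 279 = 464.4 W.
Radiated: εσ·A_surf·T⁴ with A_surf = A = 4.740 m².
T⁴ = 464.4/(0.76·5.67×10⁻⁸·4.740) = 2.274×10⁹ K⁴.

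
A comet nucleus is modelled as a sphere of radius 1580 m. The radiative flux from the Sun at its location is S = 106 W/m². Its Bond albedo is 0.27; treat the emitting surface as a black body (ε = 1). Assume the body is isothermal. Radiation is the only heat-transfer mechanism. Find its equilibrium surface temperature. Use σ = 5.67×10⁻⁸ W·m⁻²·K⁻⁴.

T ≈ 136 K

At equilibrium, absorbed power = emitted power.
Absorbing cross-section = πr² = 7.843×10⁶ m²; emitting surface = 4πr² = 3.137×10⁷ m² (ratio 4).
(1−a)S·A_cross = εσ·A_surf·T⁴  ⇒  T⁴ = (1−a)S/(4σ).
T⁴ = 0.730·106/(4·5.67×10⁻⁸) = 3.412×10⁸ K⁴.
T = (3.412×10⁸)^(1/4).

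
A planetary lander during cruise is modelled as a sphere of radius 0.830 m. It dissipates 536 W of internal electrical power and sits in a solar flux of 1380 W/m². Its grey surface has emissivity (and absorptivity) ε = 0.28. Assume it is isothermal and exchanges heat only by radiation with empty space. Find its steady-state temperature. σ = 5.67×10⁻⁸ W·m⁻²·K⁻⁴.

T ≈ 316 K

At steady state, absorbed solar power + internal power = radiated power.
Absorbed: α·S·A_cross = 0.28·1380·2.164 = 836.3 W (cross-section πr²).
Total input = 836.3 + 536 = 1372 W.
Radiated: εσ·A_surf·T⁴ with A_surf = 4πr² = 8.657 m².
T⁴ = 1372/(0.28·5.67×10⁻⁸·8.657) = 9.985×10⁹ K⁴.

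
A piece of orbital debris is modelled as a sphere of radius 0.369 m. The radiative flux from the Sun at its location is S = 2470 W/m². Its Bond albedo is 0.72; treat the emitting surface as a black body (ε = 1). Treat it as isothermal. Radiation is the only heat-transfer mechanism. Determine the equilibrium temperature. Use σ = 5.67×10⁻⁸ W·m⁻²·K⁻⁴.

T ≈ 235 K

At equilibrium, absorbed power = emitted power.
Absorbing cross-section = πr² = 0.4278 m²; emitting surface = 4πr² = 1.711 m² (ratio 4).
(1−a)S·A_cross = εσ·A_surf·T⁴  ⇒  T⁴ = (1−a)S/(4σ).
T⁴ = 0.280·2470/(4·5.67×10⁻⁸) = 3.049×10⁹ K⁴.
T = (3.049×10⁹)^(1/4).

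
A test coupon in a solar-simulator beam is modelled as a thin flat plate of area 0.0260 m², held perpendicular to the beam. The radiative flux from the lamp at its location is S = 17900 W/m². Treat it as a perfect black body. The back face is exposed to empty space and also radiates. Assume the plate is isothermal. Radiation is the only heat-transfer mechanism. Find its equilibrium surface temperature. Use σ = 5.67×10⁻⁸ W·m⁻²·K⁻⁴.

T ≈ 630 K

At equilibrium, absorbed power = emitted power.
Absorbing cross-section = A = 0.02600 m²; emitting surface = 2A = 0.05200 m² (ratio 2).
S·A_cross = εσ·A_surf·T⁴  ⇒  T⁴ = S/(2σ).
T⁴ = 1.00·17900/(2·5.67×10⁻⁸) = 1.578×10¹¹ K⁴.
T = (1.578×10¹¹)^(1/4).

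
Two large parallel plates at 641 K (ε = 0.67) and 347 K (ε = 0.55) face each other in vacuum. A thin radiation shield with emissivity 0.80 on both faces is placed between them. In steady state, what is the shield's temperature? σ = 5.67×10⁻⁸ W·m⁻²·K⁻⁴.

T_s ≈ 560 K

In steady state the net flux on the hot side equals that on the cold side.
σ(T₁⁴−T_s⁴)/D₁ = σ(T_s⁴−T₂⁴)/D₂, with D₁ = 1/ε₁+1/ε_s−1 = 1.743, D₂ = 1/ε_s+1/ε₂−1 = 2.068.
Solve for T_s⁴: T_s⁴ = (D₂·T₁⁴ + D₁·T₂⁴)/(D₁+D₂) = 9.825×10¹⁰ K⁴.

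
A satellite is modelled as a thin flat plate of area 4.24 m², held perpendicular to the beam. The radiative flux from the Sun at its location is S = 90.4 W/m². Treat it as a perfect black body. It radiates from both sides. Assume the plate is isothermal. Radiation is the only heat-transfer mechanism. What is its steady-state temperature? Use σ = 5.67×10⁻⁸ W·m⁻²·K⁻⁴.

At equilibrium, absorbed power = emitted power.
Absorbing cross-section = A = 4.240 m²; emitting surface = 2A = 8.480 m² (ratio 2).
S·A_cross = εσ·A_surf·T⁴  ⇒  T⁴ = S/(2σ).
T⁴ = 1.00·90.4/(2·5.67×10⁻⁸) = 7.972×10⁸ K⁴.
T = (7.972×10⁸)^(1/4).

T ≈ 168 K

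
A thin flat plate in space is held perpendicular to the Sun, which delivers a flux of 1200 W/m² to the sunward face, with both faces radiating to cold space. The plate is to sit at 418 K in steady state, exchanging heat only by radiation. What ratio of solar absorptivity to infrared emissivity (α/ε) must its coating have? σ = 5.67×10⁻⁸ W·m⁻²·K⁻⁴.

Balance: αS·A = εσ·2A·T⁴ ⇒ α/ε = 2σT⁴/S.
α/ε = 2·5.67×10⁻⁸·(418)⁴/1200 = 2·5.67×10⁻⁸·3.053×10¹⁰/1200.

α/ε ≈ 2.88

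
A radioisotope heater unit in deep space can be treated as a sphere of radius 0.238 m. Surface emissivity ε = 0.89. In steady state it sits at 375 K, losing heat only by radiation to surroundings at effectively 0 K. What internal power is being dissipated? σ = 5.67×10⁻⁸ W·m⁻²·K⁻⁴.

Steady state: P = εσA T⁴.
A = 4πr² = 0.7118 m²; T⁴ = (375)⁴ = 1.978×10¹⁰ K⁴.
P = 0.89 × 5.67×10⁻⁸ × 0.7118 × 1.978×10¹⁰.

P ≈ 710 W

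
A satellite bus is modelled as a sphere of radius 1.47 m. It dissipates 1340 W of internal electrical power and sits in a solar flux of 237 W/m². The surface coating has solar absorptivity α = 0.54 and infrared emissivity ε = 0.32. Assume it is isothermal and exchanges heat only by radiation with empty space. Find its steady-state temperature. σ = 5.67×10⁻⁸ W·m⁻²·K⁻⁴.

At steady state, absorbed solar power + internal power = radiated power.
Absorbed: α·S·A_cross = 0.54·237·6.789 = 868.8 W (cross-section πr²).
Total input = 868.8 + 1340 = 2209 W.
Radiated: εσ·A_surf·T⁴ with A_surf = 4πr² = 27.15 m².
T⁴ = 2209/(0.32·5.67×10⁻⁸·27.15) = 4.483×10⁹ K⁴.

T ≈ 259 K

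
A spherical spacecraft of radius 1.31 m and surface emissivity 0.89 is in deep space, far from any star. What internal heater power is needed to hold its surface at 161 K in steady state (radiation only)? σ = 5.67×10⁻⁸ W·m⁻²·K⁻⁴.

P ≈ 731 W

P = εσ·4πr²·T⁴.
4πr² = 21.57 m²; T⁴ = 6.719×10⁸ K⁴.
P = 0.89·5.67×10⁻⁸·21.57·6.719×10⁸.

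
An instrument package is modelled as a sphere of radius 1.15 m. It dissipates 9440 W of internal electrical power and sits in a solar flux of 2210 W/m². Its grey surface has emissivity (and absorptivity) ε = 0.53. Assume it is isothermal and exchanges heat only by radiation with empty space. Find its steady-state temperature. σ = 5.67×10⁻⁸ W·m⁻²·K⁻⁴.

At steady state, absorbed solar power + internal power = radiated power.
Absorbed: α·S·A_cross = 0.53·2210·4.155 = 4866 W (cross-section πr²).
Total input = 4866 + 9440 = 14310 W.
Radiated: εσ·A_surf·T⁴ with A_surf = 4πr² = 16.62 m².
T⁴ = 14310/(0.53·5.67×10⁻⁸·16.62) = 2.865×10¹⁰ K⁴.

T ≈ 411 K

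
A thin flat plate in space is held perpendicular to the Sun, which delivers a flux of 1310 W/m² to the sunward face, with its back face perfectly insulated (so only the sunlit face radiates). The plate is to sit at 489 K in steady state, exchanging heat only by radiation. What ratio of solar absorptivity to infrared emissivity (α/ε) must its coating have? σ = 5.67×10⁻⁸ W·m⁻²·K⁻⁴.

Balance: αS·A = εσ·1A·T⁴ ⇒ α/ε = σT⁴/S.
α/ε = 5.67×10⁻⁸·(489)⁴/1310 = 5.67×10⁻⁸·5.718×10¹⁰/1310.

α/ε ≈ 2.47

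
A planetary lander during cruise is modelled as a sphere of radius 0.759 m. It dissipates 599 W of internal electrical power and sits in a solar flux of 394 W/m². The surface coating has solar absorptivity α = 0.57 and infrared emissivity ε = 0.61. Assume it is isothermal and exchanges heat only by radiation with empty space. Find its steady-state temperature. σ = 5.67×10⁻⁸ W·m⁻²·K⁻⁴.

T ≈ 252 K

At steady state, absorbed solar power + internal power = radiated power.
Absorbed: α·S·A_cross = 0.57·394·1.810 = 406.4 W (cross-section πr²).
Total input = 406.4 + 599 = 1005 W.
Radiated: εσ·A_surf·T⁴ with A_surf = 4πr² = 7.239 m².
T⁴ = 1005/(0.61·5.67×10⁻⁸·7.239) = 4.016×10⁹ K⁴.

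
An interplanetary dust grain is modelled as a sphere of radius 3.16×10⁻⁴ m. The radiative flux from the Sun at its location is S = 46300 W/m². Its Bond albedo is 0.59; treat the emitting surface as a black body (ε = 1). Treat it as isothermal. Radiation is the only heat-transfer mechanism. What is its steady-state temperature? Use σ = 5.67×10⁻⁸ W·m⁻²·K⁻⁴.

At equilibrium, absorbed power = emitted power.
Absorbing cross-section = πr² = 3.137×10⁻⁷ m²; emitting surface = 4πr² = 1.255×10⁻⁶ m² (ratio 4).
(1−a)S·A_cross = εσ·A_surf·T⁴  ⇒  T⁴ = (1−a)S/(4σ).
T⁴ = 0.410·46300/(4·5.67×10⁻⁸) = 8.370×10¹⁰ K⁴.
T = (8.370×10¹⁰)^(1/4).

T ≈ 538 K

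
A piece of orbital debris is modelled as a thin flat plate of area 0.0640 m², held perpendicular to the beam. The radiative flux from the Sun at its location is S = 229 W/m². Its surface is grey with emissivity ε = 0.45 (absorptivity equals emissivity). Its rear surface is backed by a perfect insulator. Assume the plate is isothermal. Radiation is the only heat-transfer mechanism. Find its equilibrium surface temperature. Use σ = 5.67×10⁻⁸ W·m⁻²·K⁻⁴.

At equilibrium, absorbed power = emitted power.
Absorbing cross-section = A = 0.06400 m²; emitting surface = A = 0.06400 m² (ratio 1).
εS·A_cross = εσ·A_surf·T⁴  ⇒  T⁴ = S/(1σ)   (ε cancels).
T⁴ = 229/(1·5.67×10⁻⁸) = 4.039×10⁹ K⁴.
T = (4.039×10⁹)^(1/4).

T ≈ 252 K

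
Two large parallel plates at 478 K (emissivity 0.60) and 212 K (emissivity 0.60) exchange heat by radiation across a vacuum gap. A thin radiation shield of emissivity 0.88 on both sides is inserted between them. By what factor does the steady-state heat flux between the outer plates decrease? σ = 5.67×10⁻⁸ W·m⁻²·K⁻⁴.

factor ≈ 1.55

Without shield: q₀ = σΔ(T⁴)/(1/ε₁+1/ε₂−1) with denominator 2.333.
With shield the two gaps are in series; the resistances add: (1/ε₁+1/ε_s−1)+(1/ε_s+1/ε₂−1) = 1.803+1.803 = 3.606.
Heat-flux ratio q₀/q = 3.606/2.333.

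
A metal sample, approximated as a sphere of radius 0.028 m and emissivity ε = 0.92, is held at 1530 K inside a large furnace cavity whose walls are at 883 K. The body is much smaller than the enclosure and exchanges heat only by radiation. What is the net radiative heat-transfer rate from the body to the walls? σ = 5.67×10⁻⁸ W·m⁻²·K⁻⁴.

For a small grey body in a large enclosure: P_net = εσA(T_body⁴ − T_wall⁴).
A = 4πr² = 0.009852 m²; T_body⁴ − T_wall⁴ = 5.480×10¹² − 6.079×10¹¹ = 4.872×10¹² K⁴.
|P_net| = 0.92·5.67×10⁻⁸·0.009852·4.872×10¹².

P_net ≈ 2500 W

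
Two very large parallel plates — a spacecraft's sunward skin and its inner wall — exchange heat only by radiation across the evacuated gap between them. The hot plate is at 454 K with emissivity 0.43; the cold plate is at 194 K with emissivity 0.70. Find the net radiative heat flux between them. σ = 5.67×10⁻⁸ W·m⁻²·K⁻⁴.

For two infinite grey parallel plates, q = σ(T₁⁴ − T₂⁴)/(1/ε₁ + 1/ε₂ − 1).
T₁⁴ − T₂⁴ = 4.248×10¹⁰ − 1.416×10⁹ = 4.107×10¹⁰ K⁴.
1/ε₁ + 1/ε₂ − 1 = 2.326 + 1.429 − 1 = 2.754.
q = 5.67×10⁻⁸ × 4.107×10¹⁰ / 2.754.

q ≈ 845 W/m²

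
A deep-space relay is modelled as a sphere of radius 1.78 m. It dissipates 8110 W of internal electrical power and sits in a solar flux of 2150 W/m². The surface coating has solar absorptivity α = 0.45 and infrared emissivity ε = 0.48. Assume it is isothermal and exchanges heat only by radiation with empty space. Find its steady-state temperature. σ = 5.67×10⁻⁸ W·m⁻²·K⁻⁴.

At steady state, absorbed solar power + internal power = radiated power.
Absorbed: α·S·A_cross = 0.45·2150·9.954 = 9630 W (cross-section πr²).
Total input = 9630 + 8110 = 17740 W.
Radiated: εσ·A_surf·T⁴ with A_surf = 4πr² = 39.82 m².
T⁴ = 17740/(0.48·5.67×10⁻⁸·39.82) = 1.637×10¹⁰ K⁴.

T ≈ 358 K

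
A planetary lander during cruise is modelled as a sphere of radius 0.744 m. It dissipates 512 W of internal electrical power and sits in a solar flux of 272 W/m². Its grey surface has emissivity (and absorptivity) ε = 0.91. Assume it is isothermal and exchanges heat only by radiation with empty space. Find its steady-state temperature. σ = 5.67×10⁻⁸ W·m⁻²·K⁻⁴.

At steady state, absorbed solar power + internal power = radiated power.
Absorbed: α·S·A_cross = 0.91·272·1.739 = 430.4 W (cross-section πr²).
Total input = 430.4 + 512 = 942.4 W.
Radiated: εσ·A_surf·T⁴ with A_surf = 4πr² = 6.956 m².
T⁴ = 942.4/(0.91·5.67×10⁻⁸·6.956) = 2.626×10⁹ K⁴.

T ≈ 226 K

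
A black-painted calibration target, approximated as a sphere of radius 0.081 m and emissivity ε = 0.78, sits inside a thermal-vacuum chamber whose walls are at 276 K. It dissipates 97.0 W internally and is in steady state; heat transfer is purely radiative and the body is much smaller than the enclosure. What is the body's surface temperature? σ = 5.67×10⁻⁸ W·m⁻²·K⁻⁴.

T ≈ 424 K

For a small grey body in a large enclosure, net radiated power = εσA(T⁴ − T_w⁴).
Steady state: P = εσA(T⁴ − T_w⁴) with A = 4πr² = 0.08245 m².
T⁴ = P/(εσA) + T_w⁴ = 97.0/(0.78·5.67×10⁻⁸·0.08245) + (276)⁴
    = 2.660×10¹⁰ + 5.803×10⁹ = 3.240×10¹⁰ K⁴.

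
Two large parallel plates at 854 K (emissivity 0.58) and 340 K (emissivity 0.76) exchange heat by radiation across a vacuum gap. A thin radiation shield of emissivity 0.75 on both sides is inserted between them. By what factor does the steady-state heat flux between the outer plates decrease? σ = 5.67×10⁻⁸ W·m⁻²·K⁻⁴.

Without shield: q₀ = σΔ(T⁴)/(1/ε₁+1/ε₂−1) with denominator 2.040.
With shield the two gaps are in series; the resistances add: (1/ε₁+1/ε_s−1)+(1/ε_s+1/ε₂−1) = 2.057+1.649 = 3.707.
Heat-flux ratio q₀/q = 3.707/2.040.

factor ≈ 1.82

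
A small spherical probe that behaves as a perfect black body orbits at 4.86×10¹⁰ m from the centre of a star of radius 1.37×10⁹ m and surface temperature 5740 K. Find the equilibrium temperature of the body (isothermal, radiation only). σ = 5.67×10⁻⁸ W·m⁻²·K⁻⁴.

The star's surface emits σT_*⁴; at distance d the flux is S = σT_*⁴(R_*/d)².
S = 5.67×10⁻⁸·(5740)⁴·(1.37×10⁹/4.86×10¹⁰)² = 48910 W/m².
For an isothermal sphere T⁴ = (1−a)S/(4σ) = 2.157×10¹¹ K⁴.

T ≈ 681 K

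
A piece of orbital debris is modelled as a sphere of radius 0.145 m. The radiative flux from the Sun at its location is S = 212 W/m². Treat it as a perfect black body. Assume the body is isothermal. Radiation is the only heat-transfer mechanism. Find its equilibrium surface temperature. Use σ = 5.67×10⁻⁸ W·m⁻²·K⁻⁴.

At equilibrium, absorbed power = emitted power.
Absorbing cross-section = πr² = 0.06605 m²; emitting surface = 4πr² = 0.2642 m² (ratio 4).
S·A_cross = εσ·A_surf·T⁴  ⇒  T⁴ = S/(4σ).
T⁴ = 1.00·212/(4·5.67×10⁻⁸) = 9.347×10⁸ K⁴.
T = (9.347×10⁸)^(1/4).

T ≈ 175 K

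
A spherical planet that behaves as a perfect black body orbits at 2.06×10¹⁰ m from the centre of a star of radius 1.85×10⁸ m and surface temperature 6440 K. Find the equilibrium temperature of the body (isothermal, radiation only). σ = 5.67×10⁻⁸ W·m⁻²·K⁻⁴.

The star's surface emits σT_*⁴; at distance d the flux is S = σT_*⁴(R_*/d)².
S = 5.67×10⁻⁸·(6440)⁴·(1.85×10⁸/2.06×10¹⁰)² = 7866 W/m².
For an isothermal sphere T⁴ = (1−a)S/(4σ) = 3.468×10¹⁰ K⁴.

T ≈ 432 K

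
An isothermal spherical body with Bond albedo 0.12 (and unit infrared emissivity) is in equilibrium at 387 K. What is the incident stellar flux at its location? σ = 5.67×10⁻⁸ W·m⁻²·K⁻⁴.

(1−a)S·πr² = σ·4πr²·T⁴ ⇒ S = 4σT⁴/(1−a).
S = 4·5.67×10⁻⁸·2.243×10¹⁰/0.880.

S ≈ 5780 W/m²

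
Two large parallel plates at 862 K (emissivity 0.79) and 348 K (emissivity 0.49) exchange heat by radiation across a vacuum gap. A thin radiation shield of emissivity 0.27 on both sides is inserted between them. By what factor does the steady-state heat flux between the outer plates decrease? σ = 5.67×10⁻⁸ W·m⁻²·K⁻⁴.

factor ≈ 3.78

Without shield: q₀ = σΔ(T⁴)/(1/ε₁+1/ε₂−1) with denominator 2.307.
With shield the two gaps are in series; the resistances add: (1/ε₁+1/ε_s−1)+(1/ε_s+1/ε₂−1) = 3.970+4.745 = 8.714.
Heat-flux ratio q₀/q = 8.714/2.307.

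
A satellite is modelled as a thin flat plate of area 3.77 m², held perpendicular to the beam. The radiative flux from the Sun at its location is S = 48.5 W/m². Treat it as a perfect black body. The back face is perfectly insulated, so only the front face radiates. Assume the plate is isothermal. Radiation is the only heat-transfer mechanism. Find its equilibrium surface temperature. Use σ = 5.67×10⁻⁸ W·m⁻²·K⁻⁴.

T ≈ 171 K

At equilibrium, absorbed power = emitted power.
Absorbing cross-section = A = 3.770 m²; emitting surface = A = 3.770 m² (ratio 1).
S·A_cross = εσ·A_surf·T⁴  ⇒  T⁴ = S/(1σ).
T⁴ = 1.00·48.5/(1·5.67×10⁻⁸) = 8.554×10⁸ K⁴.
T = (8.554×10⁸)^(1/4).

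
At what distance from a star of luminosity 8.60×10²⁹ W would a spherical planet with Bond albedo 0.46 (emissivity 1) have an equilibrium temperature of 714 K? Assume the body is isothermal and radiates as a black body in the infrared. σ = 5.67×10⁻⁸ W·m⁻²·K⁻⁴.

For an isothermal black-emitting sphere, (1−a)S·πr² = σ·4πr²·T⁴ ⇒ S = 4σT⁴/(1−a).
S = 4·5.67×10⁻⁸·(714)⁴/0.540 = 1.092×10⁵ W/m².
Flux falls as S = L/(4πd²), so d = √(L/(4πS)) = √(8.60×10²⁹/(4π·1.092×10⁵)).

d ≈ 7.92×10¹¹ m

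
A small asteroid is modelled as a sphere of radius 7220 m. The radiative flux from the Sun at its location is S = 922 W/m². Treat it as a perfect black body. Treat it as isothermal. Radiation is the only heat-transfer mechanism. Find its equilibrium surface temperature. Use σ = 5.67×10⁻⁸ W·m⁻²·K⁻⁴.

At equilibrium, absorbed power = emitted power.
Absorbing cross-section = πr² = 1.638×10⁸ m²; emitting surface = 4πr² = 6.551×10⁸ m² (ratio 4).
S·A_cross = εσ·A_surf·T⁴  ⇒  T⁴ = S/(4σ).
T⁴ = 1.00·922/(4·5.67×10⁻⁸) = 4.065×10⁹ K⁴.
T = (4.065×10⁹)^(1/4).

T ≈ 253 K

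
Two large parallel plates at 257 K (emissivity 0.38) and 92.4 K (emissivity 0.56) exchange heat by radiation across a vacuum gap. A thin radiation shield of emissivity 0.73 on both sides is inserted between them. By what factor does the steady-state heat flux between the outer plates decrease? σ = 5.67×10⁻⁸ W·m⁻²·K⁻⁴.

Without shield: q₀ = σΔ(T⁴)/(1/ε₁+1/ε₂−1) with denominator 3.417.
With shield the two gaps are in series; the resistances add: (1/ε₁+1/ε_s−1)+(1/ε_s+1/ε₂−1) = 3.001+2.156 = 5.157.
Heat-flux ratio q₀/q = 5.157/3.417.

factor ≈ 1.51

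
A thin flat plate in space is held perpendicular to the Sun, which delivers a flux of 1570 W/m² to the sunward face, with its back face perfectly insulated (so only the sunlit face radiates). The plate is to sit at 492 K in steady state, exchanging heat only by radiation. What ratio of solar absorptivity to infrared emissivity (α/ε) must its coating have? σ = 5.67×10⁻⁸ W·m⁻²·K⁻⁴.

α/ε ≈ 2.12

Balance: αS·A = εσ·1A·T⁴ ⇒ α/ε = σT⁴/S.
α/ε = 5.67×10⁻⁸·(492)⁴/1570 = 5.67×10⁻⁸·5.859×10¹⁰/1570.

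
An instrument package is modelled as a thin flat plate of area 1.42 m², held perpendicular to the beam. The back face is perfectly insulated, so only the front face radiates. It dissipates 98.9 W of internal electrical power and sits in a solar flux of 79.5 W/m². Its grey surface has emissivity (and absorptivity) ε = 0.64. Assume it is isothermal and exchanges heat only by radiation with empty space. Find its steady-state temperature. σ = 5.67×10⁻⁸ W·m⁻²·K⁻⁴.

At steady state, absorbed solar power + internal power = radiated power.
Absorbed: α·S·A_cross = 0.64·79.5·1.420 = 72.25 W (cross-section A).
Total input = 72.25 + 98.9 = 171.1 W.
Radiated: εσ·A_surf·T⁴ with A_surf = A = 1.420 m².
T⁴ = 171.1/(0.64·5.67×10⁻⁸·1.420) = 3.321×10⁹ K⁴.

T ≈ 240 K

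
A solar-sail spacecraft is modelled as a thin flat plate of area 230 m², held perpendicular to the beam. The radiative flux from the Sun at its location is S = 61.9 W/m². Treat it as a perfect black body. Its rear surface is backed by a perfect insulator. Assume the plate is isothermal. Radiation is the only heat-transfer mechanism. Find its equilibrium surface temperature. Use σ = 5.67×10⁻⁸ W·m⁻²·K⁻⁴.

At equilibrium, absorbed power = emitted power.
Absorbing cross-section = A = 230.0 m²; emitting surface = A = 230.0 m² (ratio 1).
S·A_cross = εσ·A_surf·T⁴  ⇒  T⁴ = S/(1σ).
T⁴ = 1.00·61.9/(1·5.67×10⁻⁸) = 1.092×10⁹ K⁴.
T = (1.092×10⁹)^(1/4).

T ≈ 182 K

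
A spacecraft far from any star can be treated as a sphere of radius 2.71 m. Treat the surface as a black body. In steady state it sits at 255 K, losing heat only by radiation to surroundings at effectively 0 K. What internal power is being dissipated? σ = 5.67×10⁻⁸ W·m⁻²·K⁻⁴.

Steady state: P = εσA T⁴.
A = 4πr² = 92.29 m²; T⁴ = (255)⁴ = 4.228×10⁹ K⁴.
P = 1.0 × 5.67×10⁻⁸ × 92.29 × 4.228×10⁹.

P ≈ 22100 W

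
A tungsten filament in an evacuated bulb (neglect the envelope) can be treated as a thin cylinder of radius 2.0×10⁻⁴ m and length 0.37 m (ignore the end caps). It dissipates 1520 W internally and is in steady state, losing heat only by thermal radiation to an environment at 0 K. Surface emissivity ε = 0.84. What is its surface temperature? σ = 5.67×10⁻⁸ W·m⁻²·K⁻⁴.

T ≈ 2880 K

Steady state: internal power = radiated power, P = εσA T⁴.
Radiating area A = 2πrL = 4.650×10⁻⁴ m².
T⁴ = P/(εσA) = 1520/(0.84·5.67×10⁻⁸·4.650×10⁻⁴) = 6.864×10¹³ K⁴.
T = (6.864×10¹³)^(1/4).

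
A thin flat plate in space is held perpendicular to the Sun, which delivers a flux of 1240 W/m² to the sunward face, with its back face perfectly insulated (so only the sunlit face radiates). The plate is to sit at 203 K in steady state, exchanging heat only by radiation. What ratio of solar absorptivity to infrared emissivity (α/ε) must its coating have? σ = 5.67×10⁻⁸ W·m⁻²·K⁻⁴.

Balance: αS·A = εσ·1A·T⁴ ⇒ α/ε = σT⁴/S.
α/ε = 5.67×10⁻⁸·(203)⁴/1240 = 5.67×10⁻⁸·1.698×10⁹/1240.

α/ε ≈ 0.0777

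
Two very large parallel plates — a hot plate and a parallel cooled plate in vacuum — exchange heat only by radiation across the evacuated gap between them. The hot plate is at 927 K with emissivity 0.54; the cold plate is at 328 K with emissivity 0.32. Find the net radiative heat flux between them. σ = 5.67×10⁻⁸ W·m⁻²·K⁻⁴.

For two infinite grey parallel plates, q = σ(T₁⁴ − T₂⁴)/(1/ε₁ + 1/ε₂ − 1).
T₁⁴ − T₂⁴ = 7.384×10¹¹ − 1.157×10¹⁰ = 7.269×10¹¹ K⁴.
1/ε₁ + 1/ε₂ − 1 = 1.852 + 3.125 − 1 = 3.977.
q = 5.67×10⁻⁸ × 7.269×10¹¹ / 3.977.

q ≈ 10400 W/m²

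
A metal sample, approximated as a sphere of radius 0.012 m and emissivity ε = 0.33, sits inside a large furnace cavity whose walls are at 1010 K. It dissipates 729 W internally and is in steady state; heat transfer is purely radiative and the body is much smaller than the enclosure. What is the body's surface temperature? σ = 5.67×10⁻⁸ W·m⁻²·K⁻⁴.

For a small grey body in a large enclosure, net radiated power = εσA(T⁴ − T_w⁴).
Steady state: P = εσA(T⁴ − T_w⁴) with A = 4πr² = 0.001810 m².
T⁴ = P/(εσA) + T_w⁴ = 729/(0.33·5.67×10⁻⁸·0.001810) + (1010)⁴
    = 2.153×10¹³ + 1.041×10¹² = 2.257×10¹³ K⁴.

T ≈ 2180 K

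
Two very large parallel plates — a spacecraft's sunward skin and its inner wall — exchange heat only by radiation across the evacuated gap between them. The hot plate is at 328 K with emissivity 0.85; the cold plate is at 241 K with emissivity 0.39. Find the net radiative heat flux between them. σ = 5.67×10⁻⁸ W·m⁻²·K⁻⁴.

For two infinite grey parallel plates, q = σ(T₁⁴ − T₂⁴)/(1/ε₁ + 1/ε₂ − 1).
T₁⁴ − T₂⁴ = 1.157×10¹⁰ − 3.373×10⁹ = 8.201×10⁹ K⁴.
1/ε₁ + 1/ε₂ − 1 = 1.176 + 2.564 − 1 = 2.741.
q = 5.67×10⁻⁸ × 8.201×10⁹ / 2.741.

q ≈ 170 W/m²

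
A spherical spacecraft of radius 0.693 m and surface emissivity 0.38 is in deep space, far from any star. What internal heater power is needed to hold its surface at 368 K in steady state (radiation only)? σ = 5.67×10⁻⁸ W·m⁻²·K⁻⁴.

P = εσ·4πr²·T⁴.
4πr² = 6.035 m²; T⁴ = 1.834×10¹⁰ K⁴.
P = 0.38·5.67×10⁻⁸·6.035·1.834×10¹⁰.

P ≈ 2380 W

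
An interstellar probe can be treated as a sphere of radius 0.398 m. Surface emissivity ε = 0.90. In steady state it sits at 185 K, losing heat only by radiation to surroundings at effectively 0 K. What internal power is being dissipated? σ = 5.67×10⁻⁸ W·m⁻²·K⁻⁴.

P ≈ 119 W

Steady state: P = εσA T⁴.
A = 4πr² = 1.991 m²; T⁴ = (185)⁴ = 1.171×10⁹ K⁴.
P = 0.90 × 5.67×10⁻⁸ × 1.991 × 1.171×10⁹.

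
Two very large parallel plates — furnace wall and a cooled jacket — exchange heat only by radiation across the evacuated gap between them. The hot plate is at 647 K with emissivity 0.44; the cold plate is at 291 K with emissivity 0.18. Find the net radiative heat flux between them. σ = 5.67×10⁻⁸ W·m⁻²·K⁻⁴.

q ≈ 1400 W/m²

For two infinite grey parallel plates, q = σ(T₁⁴ − T₂⁴)/(1/ε₁ + 1/ε₂ − 1).
T₁⁴ − T₂⁴ = 1.752×10¹¹ − 7.171×10⁹ = 1.681×10¹¹ K⁴.
1/ε₁ + 1/ε₂ − 1 = 2.273 + 5.556 − 1 = 6.828.
q = 5.67×10⁻⁸ × 1.681×10¹¹ / 6.828.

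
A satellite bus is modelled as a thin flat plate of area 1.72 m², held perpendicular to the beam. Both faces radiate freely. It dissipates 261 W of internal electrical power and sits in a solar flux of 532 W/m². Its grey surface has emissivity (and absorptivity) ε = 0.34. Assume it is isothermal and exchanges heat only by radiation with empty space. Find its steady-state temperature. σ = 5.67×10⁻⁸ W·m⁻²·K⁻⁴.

At steady state, absorbed solar power + internal power = radiated power.
Absorbed: α·S·A_cross = 0.34·532·1.720 = 311.1 W (cross-section A).
Total input = 311.1 + 261 = 572.1 W.
Radiated: εσ·A_surf·T⁴ with A_surf = 2A = 3.440 m².
T⁴ = 572.1/(0.34·5.67×10⁻⁸·3.440) = 8.627×10⁹ K⁴.

T ≈ 305 K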